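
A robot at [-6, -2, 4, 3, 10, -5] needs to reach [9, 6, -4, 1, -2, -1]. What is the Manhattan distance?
49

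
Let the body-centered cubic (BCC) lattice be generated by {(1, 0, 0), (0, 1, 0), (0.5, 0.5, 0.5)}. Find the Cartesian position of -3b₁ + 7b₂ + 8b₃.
(1, 11, 4)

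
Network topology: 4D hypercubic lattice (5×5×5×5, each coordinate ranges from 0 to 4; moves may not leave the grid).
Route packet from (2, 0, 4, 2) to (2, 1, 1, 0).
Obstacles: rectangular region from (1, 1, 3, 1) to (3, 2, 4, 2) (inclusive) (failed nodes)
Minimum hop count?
6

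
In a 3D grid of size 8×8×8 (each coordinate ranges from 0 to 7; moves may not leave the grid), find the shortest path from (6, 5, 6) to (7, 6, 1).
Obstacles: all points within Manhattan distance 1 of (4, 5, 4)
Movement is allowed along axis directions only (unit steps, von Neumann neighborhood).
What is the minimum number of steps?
7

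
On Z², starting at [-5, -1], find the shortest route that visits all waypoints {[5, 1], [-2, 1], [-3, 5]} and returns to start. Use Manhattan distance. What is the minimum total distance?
32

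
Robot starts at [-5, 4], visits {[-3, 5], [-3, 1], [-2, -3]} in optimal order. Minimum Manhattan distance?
12
(one optimal route: (-5, 4) → (-3, 5) → (-3, 1) → (-2, -3))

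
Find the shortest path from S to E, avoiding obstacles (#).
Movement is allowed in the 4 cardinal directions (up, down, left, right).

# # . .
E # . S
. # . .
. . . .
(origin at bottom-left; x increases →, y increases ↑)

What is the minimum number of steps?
7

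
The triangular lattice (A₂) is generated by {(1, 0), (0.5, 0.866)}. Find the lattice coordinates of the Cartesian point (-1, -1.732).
-2b₂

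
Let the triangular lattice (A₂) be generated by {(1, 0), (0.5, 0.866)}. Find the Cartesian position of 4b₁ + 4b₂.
(6, 3.464)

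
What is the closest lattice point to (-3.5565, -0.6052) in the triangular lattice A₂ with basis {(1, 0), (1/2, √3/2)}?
(-3.5, -0.866)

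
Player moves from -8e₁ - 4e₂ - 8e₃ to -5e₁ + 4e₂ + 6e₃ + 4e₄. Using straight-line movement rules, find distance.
16.8819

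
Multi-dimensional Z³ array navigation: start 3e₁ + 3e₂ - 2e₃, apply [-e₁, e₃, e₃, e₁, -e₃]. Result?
(3, 3, -1)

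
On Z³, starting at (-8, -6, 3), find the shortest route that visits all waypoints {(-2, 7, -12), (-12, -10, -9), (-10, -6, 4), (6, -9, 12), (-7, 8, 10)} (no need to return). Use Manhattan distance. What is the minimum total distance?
112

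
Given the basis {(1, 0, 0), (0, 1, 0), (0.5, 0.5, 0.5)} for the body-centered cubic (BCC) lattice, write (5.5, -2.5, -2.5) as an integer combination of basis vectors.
8b₁ - 5b₃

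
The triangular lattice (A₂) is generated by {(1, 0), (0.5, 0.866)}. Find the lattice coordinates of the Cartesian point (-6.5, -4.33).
-4b₁ - 5b₂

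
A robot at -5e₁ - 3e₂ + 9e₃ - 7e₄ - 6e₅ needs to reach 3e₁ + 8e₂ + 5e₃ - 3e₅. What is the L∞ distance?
11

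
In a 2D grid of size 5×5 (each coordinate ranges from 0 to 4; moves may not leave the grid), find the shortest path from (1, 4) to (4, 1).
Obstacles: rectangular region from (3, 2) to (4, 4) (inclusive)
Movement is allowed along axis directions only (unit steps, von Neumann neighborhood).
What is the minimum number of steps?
6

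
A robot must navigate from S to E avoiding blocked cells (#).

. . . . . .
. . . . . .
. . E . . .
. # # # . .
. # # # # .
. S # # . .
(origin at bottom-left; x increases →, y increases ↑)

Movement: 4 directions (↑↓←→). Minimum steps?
6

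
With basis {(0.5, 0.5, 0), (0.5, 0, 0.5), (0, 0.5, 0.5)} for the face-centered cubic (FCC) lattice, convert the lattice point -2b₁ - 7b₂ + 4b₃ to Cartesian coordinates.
(-4.5, 1, -1.5)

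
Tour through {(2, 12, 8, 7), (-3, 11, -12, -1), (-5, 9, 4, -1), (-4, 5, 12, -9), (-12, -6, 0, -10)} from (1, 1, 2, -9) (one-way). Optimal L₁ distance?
130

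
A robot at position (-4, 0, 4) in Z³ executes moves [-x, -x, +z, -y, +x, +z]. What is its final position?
(-5, -1, 6)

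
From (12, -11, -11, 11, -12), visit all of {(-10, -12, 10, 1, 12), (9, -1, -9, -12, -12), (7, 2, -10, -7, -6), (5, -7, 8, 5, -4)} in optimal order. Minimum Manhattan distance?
140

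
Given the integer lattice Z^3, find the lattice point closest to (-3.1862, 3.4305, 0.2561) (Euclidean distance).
(-3, 3, 0)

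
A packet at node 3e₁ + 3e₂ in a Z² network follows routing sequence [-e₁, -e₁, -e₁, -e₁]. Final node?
(-1, 3)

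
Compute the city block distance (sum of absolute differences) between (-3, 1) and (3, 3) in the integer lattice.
8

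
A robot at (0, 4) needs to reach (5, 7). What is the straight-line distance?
5.83095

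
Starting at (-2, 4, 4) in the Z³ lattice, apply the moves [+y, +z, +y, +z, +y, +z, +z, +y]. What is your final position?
(-2, 8, 8)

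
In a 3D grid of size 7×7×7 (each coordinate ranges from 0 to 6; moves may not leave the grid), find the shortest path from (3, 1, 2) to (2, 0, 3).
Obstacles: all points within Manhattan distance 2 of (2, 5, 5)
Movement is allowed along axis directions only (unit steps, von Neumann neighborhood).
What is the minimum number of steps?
3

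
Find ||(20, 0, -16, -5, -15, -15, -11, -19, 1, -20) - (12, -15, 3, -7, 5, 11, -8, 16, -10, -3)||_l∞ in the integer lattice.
35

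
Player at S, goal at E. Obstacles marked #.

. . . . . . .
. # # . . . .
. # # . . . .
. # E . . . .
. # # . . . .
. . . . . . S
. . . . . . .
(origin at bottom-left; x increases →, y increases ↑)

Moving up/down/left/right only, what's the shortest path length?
6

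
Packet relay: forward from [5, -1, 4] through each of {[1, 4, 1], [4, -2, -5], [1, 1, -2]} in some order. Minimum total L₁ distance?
26
(one optimal route: (5, -1, 4) → (4, -2, -5) → (1, 1, -2) → (1, 4, 1))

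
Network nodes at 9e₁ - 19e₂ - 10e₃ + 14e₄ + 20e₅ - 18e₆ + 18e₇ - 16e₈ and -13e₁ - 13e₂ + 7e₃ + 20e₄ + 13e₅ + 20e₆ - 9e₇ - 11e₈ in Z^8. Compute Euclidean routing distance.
55.6058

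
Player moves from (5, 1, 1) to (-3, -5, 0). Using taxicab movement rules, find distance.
15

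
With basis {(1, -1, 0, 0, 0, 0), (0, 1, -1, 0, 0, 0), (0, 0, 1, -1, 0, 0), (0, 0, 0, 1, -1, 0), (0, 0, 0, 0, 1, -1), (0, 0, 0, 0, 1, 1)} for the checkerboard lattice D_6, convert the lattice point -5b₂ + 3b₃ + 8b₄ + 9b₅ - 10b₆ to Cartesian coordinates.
(0, -5, 8, 5, -9, -19)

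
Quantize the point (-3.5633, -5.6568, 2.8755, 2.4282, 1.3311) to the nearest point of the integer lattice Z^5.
(-4, -6, 3, 2, 1)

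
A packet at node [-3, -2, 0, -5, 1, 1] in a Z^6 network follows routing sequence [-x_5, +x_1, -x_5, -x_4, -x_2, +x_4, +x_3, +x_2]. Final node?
(-2, -2, 1, -5, -1, 1)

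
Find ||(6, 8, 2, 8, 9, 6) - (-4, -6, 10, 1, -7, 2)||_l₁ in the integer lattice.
59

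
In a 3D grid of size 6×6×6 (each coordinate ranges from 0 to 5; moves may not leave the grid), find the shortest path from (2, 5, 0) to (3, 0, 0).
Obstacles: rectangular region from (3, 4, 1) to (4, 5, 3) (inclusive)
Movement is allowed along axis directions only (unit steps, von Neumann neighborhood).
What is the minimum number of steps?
6
(one shortest path: (2, 5, 0) → (3, 5, 0) → (3, 4, 0) → (3, 3, 0) → (3, 2, 0) → (3, 1, 0) → (3, 0, 0))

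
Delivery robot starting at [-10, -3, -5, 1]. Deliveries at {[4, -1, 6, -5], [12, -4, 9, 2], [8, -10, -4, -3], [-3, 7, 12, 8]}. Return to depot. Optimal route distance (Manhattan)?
152
(one optimal route: (-10, -3, -5, 1) → (8, -10, -4, -3) → (4, -1, 6, -5) → (12, -4, 9, 2) → (-3, 7, 12, 8) → (-10, -3, -5, 1))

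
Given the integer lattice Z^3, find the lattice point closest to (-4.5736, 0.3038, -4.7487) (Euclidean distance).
(-5, 0, -5)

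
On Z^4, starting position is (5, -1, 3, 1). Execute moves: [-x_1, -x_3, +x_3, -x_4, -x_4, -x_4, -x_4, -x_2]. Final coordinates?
(4, -2, 3, -3)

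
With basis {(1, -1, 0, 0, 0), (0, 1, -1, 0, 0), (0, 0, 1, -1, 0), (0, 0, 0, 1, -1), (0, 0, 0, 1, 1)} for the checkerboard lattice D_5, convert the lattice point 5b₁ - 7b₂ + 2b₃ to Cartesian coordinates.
(5, -12, 9, -2, 0)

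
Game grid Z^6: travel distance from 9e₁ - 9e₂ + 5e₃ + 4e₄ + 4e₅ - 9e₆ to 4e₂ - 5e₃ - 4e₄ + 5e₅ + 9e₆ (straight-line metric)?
27.1846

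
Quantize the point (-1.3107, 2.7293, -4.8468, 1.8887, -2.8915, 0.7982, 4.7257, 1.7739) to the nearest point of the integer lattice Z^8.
(-1, 3, -5, 2, -3, 1, 5, 2)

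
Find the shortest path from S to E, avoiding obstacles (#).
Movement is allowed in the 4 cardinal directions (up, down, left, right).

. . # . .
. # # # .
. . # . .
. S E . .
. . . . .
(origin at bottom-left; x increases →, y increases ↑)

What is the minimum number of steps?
1
(one shortest path: (1, 1) → (2, 1))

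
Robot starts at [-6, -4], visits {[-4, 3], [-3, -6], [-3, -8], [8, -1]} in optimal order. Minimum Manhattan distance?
35
(one optimal route: (-6, -4) → (-3, -6) → (-3, -8) → (-4, 3) → (8, -1))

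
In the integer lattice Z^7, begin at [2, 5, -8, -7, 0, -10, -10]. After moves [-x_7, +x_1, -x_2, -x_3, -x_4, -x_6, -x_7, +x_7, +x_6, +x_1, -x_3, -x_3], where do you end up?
(4, 4, -11, -8, 0, -10, -11)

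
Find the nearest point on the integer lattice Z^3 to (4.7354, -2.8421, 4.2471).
(5, -3, 4)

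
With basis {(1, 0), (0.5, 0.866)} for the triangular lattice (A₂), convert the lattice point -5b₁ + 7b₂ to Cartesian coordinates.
(-1.5, 6.062)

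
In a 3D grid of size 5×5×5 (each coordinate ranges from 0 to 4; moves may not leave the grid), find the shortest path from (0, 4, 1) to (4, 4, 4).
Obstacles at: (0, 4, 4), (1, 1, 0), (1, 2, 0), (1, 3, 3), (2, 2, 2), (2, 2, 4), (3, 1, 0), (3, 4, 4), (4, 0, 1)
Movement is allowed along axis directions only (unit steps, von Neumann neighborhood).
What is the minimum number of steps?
7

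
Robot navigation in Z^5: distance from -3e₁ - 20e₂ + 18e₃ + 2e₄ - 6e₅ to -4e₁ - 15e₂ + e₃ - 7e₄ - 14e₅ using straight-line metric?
21.4476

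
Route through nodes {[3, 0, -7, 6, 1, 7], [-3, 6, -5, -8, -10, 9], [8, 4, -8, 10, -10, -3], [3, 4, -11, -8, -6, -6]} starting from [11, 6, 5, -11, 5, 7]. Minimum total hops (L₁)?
145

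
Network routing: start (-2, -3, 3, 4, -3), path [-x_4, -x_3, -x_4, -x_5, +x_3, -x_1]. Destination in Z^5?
(-3, -3, 3, 2, -4)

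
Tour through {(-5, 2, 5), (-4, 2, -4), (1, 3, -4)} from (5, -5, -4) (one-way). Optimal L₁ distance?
28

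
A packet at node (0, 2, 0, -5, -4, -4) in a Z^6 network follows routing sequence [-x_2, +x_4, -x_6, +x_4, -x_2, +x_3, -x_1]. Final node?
(-1, 0, 1, -3, -4, -5)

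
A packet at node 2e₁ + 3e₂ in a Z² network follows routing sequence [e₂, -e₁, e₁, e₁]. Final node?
(3, 4)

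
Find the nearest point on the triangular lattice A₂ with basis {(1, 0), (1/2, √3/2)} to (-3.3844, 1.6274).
(-3, 1.732)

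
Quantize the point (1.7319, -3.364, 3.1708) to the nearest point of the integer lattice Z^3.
(2, -3, 3)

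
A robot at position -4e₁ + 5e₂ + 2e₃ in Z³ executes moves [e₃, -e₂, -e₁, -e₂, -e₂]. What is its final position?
(-5, 2, 3)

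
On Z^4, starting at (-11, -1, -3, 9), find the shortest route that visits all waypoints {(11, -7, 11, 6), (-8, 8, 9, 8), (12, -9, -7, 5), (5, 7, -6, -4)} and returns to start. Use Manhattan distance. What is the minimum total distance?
158
(one optimal route: (-11, -1, -3, 9) → (-8, 8, 9, 8) → (11, -7, 11, 6) → (12, -9, -7, 5) → (5, 7, -6, -4) → (-11, -1, -3, 9))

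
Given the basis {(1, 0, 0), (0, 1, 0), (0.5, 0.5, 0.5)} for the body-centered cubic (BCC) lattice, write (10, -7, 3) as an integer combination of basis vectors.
7b₁ - 10b₂ + 6b₃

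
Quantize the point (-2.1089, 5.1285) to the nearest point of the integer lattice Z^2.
(-2, 5)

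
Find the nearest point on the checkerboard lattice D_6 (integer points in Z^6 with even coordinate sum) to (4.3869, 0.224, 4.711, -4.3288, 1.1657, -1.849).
(4, 0, 5, -4, 1, -2)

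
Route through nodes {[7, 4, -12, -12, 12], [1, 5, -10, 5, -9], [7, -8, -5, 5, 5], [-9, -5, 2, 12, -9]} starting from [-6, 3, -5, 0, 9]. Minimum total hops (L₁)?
156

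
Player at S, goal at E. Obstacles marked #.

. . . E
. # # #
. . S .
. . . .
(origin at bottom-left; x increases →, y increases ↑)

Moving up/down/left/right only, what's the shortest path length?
7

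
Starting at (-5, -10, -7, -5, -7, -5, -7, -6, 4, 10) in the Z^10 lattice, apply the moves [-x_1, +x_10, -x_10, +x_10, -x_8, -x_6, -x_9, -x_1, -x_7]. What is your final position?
(-7, -10, -7, -5, -7, -6, -8, -7, 3, 11)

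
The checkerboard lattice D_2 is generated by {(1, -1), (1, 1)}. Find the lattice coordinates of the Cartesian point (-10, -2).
-4b₁ - 6b₂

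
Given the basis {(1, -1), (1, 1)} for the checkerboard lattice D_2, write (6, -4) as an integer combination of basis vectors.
5b₁ + b₂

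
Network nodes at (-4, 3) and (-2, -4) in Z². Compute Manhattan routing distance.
9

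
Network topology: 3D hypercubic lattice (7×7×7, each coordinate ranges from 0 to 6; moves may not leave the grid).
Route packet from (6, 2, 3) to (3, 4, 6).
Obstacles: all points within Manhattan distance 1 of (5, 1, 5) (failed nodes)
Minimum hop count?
8
(one shortest path: (6, 2, 3) → (5, 2, 3) → (4, 2, 3) → (3, 2, 3) → (3, 3, 3) → (3, 4, 3) → (3, 4, 4) → (3, 4, 5) → (3, 4, 6))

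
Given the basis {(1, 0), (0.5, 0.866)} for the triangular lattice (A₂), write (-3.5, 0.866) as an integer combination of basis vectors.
-4b₁ + b₂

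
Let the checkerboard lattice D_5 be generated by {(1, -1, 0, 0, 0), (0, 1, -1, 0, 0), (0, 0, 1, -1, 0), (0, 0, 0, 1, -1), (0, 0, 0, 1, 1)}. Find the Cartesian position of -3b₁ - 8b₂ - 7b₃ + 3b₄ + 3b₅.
(-3, -5, 1, 13, 0)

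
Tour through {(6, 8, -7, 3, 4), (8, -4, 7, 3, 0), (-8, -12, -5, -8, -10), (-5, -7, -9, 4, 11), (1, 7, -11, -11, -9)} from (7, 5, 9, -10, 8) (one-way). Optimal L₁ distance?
184
(one optimal route: (7, 5, 9, -10, 8) → (8, -4, 7, 3, 0) → (6, 8, -7, 3, 4) → (-5, -7, -9, 4, 11) → (-8, -12, -5, -8, -10) → (1, 7, -11, -11, -9))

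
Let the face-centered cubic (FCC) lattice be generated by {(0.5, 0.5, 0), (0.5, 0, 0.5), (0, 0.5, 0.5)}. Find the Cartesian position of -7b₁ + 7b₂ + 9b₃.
(0, 1, 8)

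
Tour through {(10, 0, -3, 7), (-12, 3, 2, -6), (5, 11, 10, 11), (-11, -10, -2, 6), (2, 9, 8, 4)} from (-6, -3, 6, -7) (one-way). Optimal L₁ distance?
125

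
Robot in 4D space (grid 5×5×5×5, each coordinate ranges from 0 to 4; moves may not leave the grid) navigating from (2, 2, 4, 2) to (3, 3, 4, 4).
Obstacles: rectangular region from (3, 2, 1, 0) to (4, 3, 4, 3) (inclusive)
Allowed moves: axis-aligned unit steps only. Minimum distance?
4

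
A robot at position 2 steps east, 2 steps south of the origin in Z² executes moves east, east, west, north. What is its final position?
(3, -1)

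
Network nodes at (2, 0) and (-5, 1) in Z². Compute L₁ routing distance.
8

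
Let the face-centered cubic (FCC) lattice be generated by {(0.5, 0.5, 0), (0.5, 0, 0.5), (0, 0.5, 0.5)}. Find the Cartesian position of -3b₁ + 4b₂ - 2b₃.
(0.5, -2.5, 1)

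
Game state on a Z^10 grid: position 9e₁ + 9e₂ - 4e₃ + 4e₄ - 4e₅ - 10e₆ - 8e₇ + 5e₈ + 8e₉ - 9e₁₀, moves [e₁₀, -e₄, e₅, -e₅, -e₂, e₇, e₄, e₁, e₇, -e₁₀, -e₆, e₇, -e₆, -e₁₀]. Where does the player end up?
(10, 8, -4, 4, -4, -12, -5, 5, 8, -10)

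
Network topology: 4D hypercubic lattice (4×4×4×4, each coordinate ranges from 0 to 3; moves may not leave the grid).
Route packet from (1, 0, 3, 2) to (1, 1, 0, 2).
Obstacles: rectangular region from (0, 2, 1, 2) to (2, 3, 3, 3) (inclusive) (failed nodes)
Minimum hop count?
4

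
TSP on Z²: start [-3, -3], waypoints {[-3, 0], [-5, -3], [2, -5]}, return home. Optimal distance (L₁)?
24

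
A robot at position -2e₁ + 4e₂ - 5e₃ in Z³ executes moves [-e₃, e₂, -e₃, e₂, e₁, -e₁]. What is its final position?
(-2, 6, -7)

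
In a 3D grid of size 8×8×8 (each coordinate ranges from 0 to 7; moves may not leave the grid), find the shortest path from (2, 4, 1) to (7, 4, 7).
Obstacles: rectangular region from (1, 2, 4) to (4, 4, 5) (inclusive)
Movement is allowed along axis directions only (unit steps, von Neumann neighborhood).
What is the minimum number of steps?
11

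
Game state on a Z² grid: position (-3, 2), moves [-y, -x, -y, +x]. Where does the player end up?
(-3, 0)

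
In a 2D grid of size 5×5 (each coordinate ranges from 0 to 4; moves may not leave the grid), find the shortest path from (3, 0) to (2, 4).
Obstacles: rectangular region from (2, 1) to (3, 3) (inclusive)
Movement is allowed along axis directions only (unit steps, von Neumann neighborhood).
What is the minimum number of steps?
7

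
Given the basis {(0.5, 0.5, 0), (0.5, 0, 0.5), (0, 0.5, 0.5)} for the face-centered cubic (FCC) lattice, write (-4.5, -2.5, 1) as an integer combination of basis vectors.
-8b₁ - b₂ + 3b₃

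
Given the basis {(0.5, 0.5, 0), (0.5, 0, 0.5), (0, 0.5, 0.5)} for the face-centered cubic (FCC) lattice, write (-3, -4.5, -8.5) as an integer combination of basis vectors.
b₁ - 7b₂ - 10b₃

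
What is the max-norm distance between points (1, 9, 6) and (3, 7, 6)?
2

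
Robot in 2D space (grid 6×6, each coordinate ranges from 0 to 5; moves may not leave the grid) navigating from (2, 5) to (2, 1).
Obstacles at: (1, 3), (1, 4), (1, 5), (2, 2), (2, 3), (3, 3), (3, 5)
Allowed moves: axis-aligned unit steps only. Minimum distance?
8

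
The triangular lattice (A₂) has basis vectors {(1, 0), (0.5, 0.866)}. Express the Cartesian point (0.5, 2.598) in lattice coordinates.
-b₁ + 3b₂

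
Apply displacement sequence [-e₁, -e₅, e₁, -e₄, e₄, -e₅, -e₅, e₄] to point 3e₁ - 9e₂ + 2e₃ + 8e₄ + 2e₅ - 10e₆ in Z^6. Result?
(3, -9, 2, 9, -1, -10)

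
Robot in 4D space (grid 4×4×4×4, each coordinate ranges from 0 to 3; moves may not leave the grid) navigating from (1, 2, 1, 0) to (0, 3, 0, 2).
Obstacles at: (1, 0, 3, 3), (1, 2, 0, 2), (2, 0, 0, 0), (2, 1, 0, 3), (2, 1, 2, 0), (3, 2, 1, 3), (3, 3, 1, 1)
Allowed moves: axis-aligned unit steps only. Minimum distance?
5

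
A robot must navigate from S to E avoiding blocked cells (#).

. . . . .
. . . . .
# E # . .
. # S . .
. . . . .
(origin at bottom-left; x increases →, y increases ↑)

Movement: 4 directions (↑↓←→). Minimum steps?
6
(one shortest path: (2, 1) → (3, 1) → (3, 2) → (3, 3) → (2, 3) → (1, 3) → (1, 2))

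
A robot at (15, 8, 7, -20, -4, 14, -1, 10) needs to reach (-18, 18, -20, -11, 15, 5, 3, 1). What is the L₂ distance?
50.3786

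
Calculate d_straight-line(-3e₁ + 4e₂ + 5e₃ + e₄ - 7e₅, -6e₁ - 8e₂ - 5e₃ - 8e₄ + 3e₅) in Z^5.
20.8327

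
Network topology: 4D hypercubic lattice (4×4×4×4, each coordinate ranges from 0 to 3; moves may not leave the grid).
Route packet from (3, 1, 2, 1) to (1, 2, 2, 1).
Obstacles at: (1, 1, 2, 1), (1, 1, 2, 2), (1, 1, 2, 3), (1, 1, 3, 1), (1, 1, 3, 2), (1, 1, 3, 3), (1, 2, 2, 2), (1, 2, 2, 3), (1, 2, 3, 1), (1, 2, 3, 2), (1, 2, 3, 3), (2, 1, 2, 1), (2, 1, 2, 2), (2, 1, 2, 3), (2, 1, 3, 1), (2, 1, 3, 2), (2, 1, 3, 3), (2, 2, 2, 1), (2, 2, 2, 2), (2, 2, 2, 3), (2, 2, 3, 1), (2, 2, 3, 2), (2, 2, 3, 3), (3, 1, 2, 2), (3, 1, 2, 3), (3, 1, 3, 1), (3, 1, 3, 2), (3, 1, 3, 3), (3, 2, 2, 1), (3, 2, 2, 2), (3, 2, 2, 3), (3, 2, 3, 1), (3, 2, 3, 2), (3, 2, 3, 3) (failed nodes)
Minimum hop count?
5
(one shortest path: (3, 1, 2, 1) → (3, 1, 1, 1) → (2, 1, 1, 1) → (1, 1, 1, 1) → (1, 2, 1, 1) → (1, 2, 2, 1))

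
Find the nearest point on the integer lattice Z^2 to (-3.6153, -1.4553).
(-4, -1)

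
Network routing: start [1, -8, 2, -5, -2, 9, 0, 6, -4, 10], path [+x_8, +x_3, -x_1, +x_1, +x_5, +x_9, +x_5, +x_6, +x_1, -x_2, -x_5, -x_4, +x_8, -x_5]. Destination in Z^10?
(2, -9, 3, -6, -2, 10, 0, 8, -3, 10)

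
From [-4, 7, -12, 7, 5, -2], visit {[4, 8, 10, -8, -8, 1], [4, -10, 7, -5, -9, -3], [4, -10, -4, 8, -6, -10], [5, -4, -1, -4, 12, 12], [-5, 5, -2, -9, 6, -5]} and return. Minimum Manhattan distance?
256
(one optimal route: (-4, 7, -12, 7, 5, -2) → (4, -10, -4, 8, -6, -10) → (4, -10, 7, -5, -9, -3) → (4, 8, 10, -8, -8, 1) → (5, -4, -1, -4, 12, 12) → (-5, 5, -2, -9, 6, -5) → (-4, 7, -12, 7, 5, -2))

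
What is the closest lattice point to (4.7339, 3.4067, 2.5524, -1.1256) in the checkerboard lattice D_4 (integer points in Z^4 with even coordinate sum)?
(5, 3, 3, -1)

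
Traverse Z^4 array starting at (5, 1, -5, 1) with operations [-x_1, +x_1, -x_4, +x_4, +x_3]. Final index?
(5, 1, -4, 1)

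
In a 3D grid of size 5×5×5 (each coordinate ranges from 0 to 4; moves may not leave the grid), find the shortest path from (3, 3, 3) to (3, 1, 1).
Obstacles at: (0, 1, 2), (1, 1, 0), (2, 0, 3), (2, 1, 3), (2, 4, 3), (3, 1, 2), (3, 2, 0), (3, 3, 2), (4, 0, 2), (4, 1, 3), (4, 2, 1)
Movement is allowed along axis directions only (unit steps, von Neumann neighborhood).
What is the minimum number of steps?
4
(one shortest path: (3, 3, 3) → (3, 2, 3) → (3, 2, 2) → (3, 2, 1) → (3, 1, 1))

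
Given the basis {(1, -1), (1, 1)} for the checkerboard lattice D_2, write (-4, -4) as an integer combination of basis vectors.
-4b₂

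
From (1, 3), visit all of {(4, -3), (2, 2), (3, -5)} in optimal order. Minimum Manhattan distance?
12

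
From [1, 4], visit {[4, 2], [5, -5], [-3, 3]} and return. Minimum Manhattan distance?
34
(one optimal route: (1, 4) → (4, 2) → (5, -5) → (-3, 3) → (1, 4))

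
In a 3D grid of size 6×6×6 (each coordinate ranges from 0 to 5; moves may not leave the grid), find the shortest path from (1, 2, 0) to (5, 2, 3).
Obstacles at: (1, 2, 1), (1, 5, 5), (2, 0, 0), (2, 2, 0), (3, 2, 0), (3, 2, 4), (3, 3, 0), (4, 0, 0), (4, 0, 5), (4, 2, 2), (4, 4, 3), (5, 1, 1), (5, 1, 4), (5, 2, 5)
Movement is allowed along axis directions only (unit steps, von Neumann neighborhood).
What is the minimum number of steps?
9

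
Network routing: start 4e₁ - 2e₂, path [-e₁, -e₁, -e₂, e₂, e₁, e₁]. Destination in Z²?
(4, -2)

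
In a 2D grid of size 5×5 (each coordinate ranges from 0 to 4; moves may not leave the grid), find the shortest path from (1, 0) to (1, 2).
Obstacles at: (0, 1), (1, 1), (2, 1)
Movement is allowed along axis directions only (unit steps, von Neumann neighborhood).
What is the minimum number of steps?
6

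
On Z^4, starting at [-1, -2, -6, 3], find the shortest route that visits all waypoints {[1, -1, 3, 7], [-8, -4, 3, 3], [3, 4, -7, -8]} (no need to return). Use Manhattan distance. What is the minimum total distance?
66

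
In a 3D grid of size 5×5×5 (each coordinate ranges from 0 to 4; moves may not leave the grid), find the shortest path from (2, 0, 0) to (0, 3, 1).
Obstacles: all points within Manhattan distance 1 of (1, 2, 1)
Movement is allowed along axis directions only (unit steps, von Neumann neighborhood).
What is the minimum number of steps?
6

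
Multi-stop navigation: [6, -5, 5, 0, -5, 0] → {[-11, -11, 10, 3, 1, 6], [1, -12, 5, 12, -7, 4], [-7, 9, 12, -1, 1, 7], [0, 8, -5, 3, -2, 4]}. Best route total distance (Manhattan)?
133
(one optimal route: (6, -5, 5, 0, -5, 0) → (1, -12, 5, 12, -7, 4) → (-11, -11, 10, 3, 1, 6) → (-7, 9, 12, -1, 1, 7) → (0, 8, -5, 3, -2, 4))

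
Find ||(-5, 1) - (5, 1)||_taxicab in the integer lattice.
10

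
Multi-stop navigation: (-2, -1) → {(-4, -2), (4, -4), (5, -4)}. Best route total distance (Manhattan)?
14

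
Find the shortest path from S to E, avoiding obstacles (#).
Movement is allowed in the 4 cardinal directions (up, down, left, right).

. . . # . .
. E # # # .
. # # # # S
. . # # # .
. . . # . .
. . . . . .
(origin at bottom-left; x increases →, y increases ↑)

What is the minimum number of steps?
13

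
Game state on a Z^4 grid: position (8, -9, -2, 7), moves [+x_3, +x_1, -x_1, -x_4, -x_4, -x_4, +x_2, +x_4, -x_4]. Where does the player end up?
(8, -8, -1, 4)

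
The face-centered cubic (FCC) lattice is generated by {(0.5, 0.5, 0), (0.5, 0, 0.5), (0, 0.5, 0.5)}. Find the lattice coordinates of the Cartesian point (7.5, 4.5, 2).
10b₁ + 5b₂ - b₃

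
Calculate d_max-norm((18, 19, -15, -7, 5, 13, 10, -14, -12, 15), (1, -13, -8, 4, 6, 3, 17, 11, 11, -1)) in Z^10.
32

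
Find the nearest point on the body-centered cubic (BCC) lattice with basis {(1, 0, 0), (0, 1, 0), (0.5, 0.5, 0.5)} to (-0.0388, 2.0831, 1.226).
(0, 2, 1)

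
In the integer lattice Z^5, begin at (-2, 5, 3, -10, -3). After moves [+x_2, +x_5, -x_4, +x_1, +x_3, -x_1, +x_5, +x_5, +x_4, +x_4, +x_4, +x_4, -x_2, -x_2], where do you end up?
(-2, 4, 4, -7, 0)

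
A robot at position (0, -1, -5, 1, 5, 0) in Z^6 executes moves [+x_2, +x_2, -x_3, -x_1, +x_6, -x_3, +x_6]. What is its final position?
(-1, 1, -7, 1, 5, 2)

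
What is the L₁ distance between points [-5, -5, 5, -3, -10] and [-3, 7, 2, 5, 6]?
41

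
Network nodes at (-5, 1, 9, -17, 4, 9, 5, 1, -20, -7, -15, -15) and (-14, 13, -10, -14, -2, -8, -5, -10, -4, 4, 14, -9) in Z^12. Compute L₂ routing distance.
48.9387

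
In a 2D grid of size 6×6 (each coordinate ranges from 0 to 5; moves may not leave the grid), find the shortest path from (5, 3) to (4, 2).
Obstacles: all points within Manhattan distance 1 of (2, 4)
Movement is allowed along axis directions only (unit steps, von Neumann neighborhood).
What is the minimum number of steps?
2
(one shortest path: (5, 3) → (4, 3) → (4, 2))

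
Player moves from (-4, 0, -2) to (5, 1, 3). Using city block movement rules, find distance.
15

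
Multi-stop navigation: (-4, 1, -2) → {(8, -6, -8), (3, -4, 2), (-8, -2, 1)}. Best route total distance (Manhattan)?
41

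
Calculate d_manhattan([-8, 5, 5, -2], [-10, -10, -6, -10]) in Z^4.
36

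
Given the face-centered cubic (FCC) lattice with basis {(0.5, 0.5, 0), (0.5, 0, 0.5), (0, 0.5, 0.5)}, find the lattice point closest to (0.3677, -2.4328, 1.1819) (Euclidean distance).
(0.5, -2.5, 1)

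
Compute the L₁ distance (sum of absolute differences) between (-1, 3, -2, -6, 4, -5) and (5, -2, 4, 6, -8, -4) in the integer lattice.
42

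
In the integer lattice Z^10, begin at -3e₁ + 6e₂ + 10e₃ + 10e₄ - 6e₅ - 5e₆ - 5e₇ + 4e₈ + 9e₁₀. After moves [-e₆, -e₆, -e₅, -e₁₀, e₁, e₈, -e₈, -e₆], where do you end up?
(-2, 6, 10, 10, -7, -8, -5, 4, 0, 8)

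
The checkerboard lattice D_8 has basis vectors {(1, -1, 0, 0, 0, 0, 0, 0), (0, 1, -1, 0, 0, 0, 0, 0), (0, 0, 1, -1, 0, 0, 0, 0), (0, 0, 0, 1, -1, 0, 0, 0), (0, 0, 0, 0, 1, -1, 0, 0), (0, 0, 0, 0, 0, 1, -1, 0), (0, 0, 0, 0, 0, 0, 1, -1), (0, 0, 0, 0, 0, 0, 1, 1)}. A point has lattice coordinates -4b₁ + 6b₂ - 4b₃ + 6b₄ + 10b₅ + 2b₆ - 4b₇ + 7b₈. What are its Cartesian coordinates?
(-4, 10, -10, 10, 4, -8, 1, 11)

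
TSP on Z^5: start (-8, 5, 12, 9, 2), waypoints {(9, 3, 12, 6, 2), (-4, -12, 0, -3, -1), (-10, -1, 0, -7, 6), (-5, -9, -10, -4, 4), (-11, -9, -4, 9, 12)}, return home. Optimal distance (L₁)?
198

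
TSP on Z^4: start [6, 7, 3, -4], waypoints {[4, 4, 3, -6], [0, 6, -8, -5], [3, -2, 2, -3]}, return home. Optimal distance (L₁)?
60
(one optimal route: (6, 7, 3, -4) → (4, 4, 3, -6) → (3, -2, 2, -3) → (0, 6, -8, -5) → (6, 7, 3, -4))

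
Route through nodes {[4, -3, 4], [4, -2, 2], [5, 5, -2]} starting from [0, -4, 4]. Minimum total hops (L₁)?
20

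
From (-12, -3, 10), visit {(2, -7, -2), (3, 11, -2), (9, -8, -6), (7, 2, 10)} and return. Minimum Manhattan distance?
120
(one optimal route: (-12, -3, 10) → (2, -7, -2) → (9, -8, -6) → (3, 11, -2) → (7, 2, 10) → (-12, -3, 10))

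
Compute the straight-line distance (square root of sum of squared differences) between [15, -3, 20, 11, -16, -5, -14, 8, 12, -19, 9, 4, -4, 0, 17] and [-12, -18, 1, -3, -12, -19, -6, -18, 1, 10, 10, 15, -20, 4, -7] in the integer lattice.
66.2948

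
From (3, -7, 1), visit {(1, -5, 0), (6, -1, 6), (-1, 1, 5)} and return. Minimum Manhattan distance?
42
(one optimal route: (3, -7, 1) → (1, -5, 0) → (-1, 1, 5) → (6, -1, 6) → (3, -7, 1))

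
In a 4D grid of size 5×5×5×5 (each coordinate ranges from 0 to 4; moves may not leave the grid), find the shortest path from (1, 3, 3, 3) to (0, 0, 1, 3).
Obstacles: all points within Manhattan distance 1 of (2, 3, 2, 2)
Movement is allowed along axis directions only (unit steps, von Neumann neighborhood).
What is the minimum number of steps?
6
(one shortest path: (1, 3, 3, 3) → (0, 3, 3, 3) → (0, 2, 3, 3) → (0, 1, 3, 3) → (0, 0, 3, 3) → (0, 0, 2, 3) → (0, 0, 1, 3))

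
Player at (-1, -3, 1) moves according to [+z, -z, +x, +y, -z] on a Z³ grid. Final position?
(0, -2, 0)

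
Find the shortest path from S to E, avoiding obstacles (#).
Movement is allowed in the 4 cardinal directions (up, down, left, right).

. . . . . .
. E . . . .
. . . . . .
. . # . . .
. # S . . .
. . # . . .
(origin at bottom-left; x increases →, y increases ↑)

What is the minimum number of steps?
6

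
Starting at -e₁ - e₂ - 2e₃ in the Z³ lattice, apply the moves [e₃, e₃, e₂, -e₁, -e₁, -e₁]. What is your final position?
(-4, 0, 0)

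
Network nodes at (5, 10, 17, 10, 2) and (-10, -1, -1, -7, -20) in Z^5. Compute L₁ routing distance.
83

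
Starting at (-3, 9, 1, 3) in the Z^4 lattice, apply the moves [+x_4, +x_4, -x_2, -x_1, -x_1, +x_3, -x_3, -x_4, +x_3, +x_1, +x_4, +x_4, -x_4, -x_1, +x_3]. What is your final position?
(-5, 8, 3, 5)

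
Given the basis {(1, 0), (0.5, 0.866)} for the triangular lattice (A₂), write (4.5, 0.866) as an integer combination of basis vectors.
4b₁ + b₂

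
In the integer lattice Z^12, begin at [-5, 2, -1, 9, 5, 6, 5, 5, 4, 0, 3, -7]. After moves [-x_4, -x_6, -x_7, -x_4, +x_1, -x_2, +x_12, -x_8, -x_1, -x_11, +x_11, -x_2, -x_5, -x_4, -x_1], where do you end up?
(-6, 0, -1, 6, 4, 5, 4, 4, 4, 0, 3, -6)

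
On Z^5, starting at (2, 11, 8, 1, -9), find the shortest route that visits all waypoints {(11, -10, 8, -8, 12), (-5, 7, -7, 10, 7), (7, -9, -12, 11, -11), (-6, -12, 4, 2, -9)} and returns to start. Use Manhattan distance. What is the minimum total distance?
260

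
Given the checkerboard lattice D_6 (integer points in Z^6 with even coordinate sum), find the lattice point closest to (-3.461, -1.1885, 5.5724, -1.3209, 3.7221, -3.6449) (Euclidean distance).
(-4, -1, 6, -1, 4, -4)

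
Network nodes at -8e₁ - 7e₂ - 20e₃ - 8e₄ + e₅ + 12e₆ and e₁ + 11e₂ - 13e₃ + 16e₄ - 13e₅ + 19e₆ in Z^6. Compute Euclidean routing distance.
35.7071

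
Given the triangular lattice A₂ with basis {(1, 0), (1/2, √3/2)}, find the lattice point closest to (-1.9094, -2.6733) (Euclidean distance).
(-1.5, -2.598)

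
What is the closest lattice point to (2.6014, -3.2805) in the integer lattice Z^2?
(3, -3)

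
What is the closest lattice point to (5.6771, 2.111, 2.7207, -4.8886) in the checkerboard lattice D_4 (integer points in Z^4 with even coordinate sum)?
(6, 2, 3, -5)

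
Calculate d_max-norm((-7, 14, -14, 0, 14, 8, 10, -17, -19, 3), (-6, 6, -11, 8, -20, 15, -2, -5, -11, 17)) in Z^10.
34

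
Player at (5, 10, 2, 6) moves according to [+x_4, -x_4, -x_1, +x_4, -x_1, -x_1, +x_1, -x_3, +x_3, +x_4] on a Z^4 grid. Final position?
(3, 10, 2, 8)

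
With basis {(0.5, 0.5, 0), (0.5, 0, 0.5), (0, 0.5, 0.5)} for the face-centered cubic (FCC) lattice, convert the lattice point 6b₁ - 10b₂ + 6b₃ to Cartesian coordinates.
(-2, 6, -2)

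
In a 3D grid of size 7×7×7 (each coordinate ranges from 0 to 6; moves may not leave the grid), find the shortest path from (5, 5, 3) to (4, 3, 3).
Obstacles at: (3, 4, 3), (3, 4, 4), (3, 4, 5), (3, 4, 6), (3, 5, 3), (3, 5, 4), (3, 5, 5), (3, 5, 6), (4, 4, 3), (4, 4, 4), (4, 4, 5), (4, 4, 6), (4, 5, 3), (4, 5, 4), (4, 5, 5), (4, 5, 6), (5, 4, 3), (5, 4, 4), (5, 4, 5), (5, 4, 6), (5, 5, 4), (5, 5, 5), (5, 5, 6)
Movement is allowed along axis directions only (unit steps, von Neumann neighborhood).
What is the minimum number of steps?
5
(one shortest path: (5, 5, 3) → (6, 5, 3) → (6, 4, 3) → (6, 3, 3) → (5, 3, 3) → (4, 3, 3))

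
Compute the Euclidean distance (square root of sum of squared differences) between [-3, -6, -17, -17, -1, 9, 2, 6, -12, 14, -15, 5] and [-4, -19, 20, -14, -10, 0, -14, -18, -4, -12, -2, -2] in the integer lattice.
59.1608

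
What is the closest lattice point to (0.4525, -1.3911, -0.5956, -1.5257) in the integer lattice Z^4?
(0, -1, -1, -2)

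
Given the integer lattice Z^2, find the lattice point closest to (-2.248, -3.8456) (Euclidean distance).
(-2, -4)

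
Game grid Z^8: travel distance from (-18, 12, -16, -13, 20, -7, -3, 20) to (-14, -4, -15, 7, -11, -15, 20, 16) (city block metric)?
107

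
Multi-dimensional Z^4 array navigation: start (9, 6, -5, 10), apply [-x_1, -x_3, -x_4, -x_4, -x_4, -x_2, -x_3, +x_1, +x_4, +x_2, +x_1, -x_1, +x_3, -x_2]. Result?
(9, 5, -6, 8)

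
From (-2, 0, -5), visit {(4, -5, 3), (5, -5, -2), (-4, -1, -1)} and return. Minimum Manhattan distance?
44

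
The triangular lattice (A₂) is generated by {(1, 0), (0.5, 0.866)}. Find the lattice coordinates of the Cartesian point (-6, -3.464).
-4b₁ - 4b₂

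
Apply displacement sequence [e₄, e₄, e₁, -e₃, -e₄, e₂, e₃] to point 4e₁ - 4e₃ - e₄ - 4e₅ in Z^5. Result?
(5, 1, -4, 0, -4)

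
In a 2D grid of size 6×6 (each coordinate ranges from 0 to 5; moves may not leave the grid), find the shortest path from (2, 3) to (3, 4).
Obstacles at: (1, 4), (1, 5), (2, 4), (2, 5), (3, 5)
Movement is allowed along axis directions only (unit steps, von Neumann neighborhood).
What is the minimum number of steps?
2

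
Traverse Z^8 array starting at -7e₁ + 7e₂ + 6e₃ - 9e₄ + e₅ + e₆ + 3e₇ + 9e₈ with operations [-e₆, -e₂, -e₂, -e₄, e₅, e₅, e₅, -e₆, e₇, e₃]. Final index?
(-7, 5, 7, -10, 4, -1, 4, 9)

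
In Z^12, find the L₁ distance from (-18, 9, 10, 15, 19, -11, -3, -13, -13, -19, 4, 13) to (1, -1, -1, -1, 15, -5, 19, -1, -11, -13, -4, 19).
122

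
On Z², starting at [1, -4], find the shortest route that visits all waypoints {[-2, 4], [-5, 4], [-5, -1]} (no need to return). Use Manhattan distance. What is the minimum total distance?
17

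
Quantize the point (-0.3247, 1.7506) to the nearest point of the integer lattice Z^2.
(0, 2)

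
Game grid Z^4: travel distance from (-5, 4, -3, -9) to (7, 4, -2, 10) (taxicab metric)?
32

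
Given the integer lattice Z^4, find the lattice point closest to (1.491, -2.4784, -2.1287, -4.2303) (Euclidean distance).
(1, -2, -2, -4)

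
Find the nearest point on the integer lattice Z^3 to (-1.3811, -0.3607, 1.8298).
(-1, 0, 2)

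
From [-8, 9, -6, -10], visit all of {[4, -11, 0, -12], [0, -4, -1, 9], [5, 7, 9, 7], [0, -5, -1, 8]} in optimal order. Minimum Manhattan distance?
101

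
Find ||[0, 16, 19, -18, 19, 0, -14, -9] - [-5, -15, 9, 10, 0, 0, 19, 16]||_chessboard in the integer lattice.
33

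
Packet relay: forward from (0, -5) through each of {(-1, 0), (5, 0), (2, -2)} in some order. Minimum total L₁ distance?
16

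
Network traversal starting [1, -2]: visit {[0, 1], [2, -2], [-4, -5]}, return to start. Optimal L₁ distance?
24
(one optimal route: (1, -2) → (0, 1) → (-4, -5) → (2, -2) → (1, -2))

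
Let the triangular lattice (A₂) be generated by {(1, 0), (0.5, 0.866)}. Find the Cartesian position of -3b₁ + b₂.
(-2.5, 0.866)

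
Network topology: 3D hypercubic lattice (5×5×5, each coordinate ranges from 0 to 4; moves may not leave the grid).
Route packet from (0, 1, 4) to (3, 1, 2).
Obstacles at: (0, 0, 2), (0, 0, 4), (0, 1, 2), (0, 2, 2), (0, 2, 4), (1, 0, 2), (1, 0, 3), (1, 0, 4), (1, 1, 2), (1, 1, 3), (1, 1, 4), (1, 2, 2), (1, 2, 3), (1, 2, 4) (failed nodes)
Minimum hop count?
9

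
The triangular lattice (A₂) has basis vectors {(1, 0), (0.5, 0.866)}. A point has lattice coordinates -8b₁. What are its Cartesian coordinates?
(-8, 0)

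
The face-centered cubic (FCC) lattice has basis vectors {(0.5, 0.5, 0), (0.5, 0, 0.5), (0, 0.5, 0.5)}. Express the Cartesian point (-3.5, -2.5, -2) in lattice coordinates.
-4b₁ - 3b₂ - b₃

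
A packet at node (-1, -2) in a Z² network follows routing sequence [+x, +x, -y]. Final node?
(1, -3)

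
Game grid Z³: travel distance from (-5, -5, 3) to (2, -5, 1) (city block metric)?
9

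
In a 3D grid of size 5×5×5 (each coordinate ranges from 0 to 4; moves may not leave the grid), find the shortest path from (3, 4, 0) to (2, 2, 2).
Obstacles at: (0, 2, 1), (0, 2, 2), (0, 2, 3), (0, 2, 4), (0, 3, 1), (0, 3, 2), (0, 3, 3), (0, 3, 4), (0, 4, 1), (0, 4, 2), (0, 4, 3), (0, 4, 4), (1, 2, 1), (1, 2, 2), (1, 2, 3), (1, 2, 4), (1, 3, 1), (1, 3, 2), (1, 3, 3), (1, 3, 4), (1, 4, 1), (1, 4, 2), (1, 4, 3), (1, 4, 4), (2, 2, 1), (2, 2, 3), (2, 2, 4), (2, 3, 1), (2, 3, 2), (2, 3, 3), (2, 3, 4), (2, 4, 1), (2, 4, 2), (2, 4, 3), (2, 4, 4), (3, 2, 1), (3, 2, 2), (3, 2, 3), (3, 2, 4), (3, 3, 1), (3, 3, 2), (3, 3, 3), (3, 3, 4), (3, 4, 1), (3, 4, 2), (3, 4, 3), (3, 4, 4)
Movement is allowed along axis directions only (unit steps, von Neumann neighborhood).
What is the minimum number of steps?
7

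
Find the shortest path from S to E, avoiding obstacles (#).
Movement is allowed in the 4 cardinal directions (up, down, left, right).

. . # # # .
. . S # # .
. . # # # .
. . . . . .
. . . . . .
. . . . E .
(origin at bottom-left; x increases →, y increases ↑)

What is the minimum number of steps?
8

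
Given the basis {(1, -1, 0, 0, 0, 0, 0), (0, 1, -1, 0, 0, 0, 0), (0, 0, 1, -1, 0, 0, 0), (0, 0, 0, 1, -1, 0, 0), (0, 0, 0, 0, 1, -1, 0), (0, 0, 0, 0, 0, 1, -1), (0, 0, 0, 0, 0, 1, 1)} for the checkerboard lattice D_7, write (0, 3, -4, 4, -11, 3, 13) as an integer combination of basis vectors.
3b₂ - b₃ + 3b₄ - 8b₅ - 9b₆ + 4b₇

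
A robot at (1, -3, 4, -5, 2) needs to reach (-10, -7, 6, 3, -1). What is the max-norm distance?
11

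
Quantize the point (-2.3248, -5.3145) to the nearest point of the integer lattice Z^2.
(-2, -5)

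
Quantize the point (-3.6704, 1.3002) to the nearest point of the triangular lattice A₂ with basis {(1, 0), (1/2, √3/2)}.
(-3.5, 0.866)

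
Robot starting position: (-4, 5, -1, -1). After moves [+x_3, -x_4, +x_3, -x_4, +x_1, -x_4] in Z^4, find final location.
(-3, 5, 1, -4)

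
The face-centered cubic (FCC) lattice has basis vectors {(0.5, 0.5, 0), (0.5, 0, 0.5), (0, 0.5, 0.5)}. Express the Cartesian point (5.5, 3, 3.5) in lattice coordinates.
5b₁ + 6b₂ + b₃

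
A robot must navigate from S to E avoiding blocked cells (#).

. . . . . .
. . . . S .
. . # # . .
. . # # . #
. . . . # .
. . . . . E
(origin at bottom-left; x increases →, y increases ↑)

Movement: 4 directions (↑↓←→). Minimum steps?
11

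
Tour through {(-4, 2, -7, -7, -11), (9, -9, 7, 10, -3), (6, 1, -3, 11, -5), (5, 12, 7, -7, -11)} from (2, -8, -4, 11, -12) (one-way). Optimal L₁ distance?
127
(one optimal route: (2, -8, -4, 11, -12) → (9, -9, 7, 10, -3) → (6, 1, -3, 11, -5) → (-4, 2, -7, -7, -11) → (5, 12, 7, -7, -11))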